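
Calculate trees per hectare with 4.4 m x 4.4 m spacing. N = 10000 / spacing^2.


N = 10000 / 4.4^2 = 10000 / 19.36 = 516.529 ≈ 517 trees/ha

517 trees/ha


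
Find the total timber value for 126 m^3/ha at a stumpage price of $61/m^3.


Value = 126 * 61 = $7686/ha

$7686/ha


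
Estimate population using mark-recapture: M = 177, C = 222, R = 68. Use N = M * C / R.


N = M * C / R = 177 * 222 / 68 = 39294 / 68 = 577.85 ≈ 578

578 individuals


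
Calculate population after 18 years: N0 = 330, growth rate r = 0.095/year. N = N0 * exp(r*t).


r*t = 0.095 * 18 = 1.71
exp(1.71) = 5.52896
N = 330 * 5.52896 = 1824.56 ≈ 1825

1825


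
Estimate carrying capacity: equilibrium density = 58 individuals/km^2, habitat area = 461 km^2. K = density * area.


K = 58 * 461 = 26738 individuals

26738 individuals


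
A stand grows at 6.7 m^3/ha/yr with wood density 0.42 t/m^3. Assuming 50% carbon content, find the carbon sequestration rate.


C = 6.7 * 0.42 * 0.5 = 1.407 ≈ 1.41 t C/ha/yr

1.41 t C/ha/yr


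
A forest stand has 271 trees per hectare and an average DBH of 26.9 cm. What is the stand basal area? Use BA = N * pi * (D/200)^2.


(D/200)^2 = (26.9/200)^2 = 0.1345^2 = 0.01809025
Individual BA = 3.141593 * 0.01809025 = 0.0568322 m^2
Stand BA = 271 * 0.0568322 = 15.4015 ≈ 15.40 m^2/ha

15.40 m^2/ha


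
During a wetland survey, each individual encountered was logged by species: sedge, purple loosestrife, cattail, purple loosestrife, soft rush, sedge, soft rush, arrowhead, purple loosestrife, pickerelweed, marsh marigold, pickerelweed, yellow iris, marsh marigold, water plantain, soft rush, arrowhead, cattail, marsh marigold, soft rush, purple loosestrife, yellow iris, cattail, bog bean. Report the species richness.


Total individuals logged = 24
Distinct species (count of individuals): sedge (2), purple loosestrife (4), cattail (3), soft rush (4), arrowhead (2), pickerelweed (2), marsh marigold (3), yellow iris (2), water plantain (1), bog bean (1)
Species richness = number of distinct species = 10

10


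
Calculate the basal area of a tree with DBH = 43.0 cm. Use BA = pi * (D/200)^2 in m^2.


D/200 = 43.0/200 = 0.215 m
(D/200)^2 = 0.215^2 = 0.046225
BA = 3.141593 * 0.046225 = 0.145220 ≈ 0.1452 m^2

0.1452 m^2


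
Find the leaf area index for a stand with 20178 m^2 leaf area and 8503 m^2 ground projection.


LAI = 20178 / 8503 = 2.3730 ≈ 2.37

2.37


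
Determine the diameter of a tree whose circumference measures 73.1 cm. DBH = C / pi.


DBH = C / pi = 73.1 / 3.141593 = 23.2685 ≈ 23.27 cm

23.27 cm


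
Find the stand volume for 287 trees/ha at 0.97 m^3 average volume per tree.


V_stand = 287 * 0.97 = 278.39 ≈ 278.4 m^3/ha

278.4 m^3/ha


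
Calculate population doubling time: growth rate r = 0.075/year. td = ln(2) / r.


td = ln(2) / 0.075 = 0.693147 / 0.075 = 9.24196 ≈ 9.2 years

9.2 years


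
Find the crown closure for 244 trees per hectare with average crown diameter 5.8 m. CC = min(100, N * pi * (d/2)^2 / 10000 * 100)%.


(d/2)^2 = (5.8/2)^2 = 2.9^2 = 8.41
Crown area = 3.141593 * 8.41 = 26.4208 m^2
N * area / 10000 * 100 = 244 * 26.4208 / 10000 * 100 = 64.4668
CC = min(100, 64.4668) = 64.4668 ≈ 64.5%

64.5%


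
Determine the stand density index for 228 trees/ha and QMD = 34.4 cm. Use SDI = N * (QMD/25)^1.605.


QMD/25 = 34.4/25 = 1.376
(1.376)^1.605 = exp(1.605 * ln(1.376)) = exp(1.605 * 0.319181) = exp(0.512286) = 1.66910
SDI = 228 * 1.66910 = 380.555 ≈ 381

381


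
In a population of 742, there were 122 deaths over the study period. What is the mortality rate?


Mortality rate = 122 / 742 = 0.164420 ≈ 0.1644

0.1644


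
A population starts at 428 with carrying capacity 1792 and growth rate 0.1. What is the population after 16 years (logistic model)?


(K - N0)/N0 = (1792 - 428)/428 = 1364/428 = 3.18692
r*t = 0.1 * 16 = 1.6; exp(-1.6) = 0.201897
3.18692 * 0.201897 = 0.643430
1 + 0.643430 = 1.64343
N = 1792 / 1.64343 = 1090.40 ≈ 1090

1090


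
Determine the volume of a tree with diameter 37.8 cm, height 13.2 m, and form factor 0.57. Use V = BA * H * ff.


(D/200)^2 = (37.8/200)^2 = 0.189^2 = 0.035721
BA = 3.141593 * 0.035721 = 0.112221 m^2
V = 0.112221 * 13.2 * 0.57 = 0.844351 ≈ 0.844 m^3

0.844 m^3


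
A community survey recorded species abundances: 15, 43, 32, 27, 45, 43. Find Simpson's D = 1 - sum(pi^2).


Total N = 15 + 43 + 32 + 27 + 45 + 43 = 205
Per-species terms:
  p = 15/205 = 0.073171; p^2 = 0.073171^2 = 0.005354
  p = 43/205 = 0.209756; p^2 = 0.209756^2 = 0.043998
  p = 32/205 = 0.156098; p^2 = 0.156098^2 = 0.024367
  p = 27/205 = 0.131707; p^2 = 0.131707^2 = 0.017347
  p = 45/205 = 0.219512; p^2 = 0.219512^2 = 0.048186
  p = 43/205 = 0.209756; p^2 = 0.209756^2 = 0.043998
sum(p^2) = 0.005354 + 0.043998 + 0.024367 + 0.017347 + 0.048186 + 0.043998 = 0.183250
D = 1 - 0.183250 = 0.816750 ≈ 0.8168

0.8168


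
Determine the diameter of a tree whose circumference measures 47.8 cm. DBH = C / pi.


DBH = C / pi = 47.8 / 3.141593 = 15.2152 ≈ 15.22 cm

15.22 cm


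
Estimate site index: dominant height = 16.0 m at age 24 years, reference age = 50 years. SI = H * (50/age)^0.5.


50/24 = 2.08333
(2.08333)^0.5 = 1.44337
SI = 16.0 * 1.44337 = 23.0939 ≈ 23.1 m

23.1 m


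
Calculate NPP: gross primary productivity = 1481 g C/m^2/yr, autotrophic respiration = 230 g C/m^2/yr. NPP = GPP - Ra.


NPP = GPP - Ra = 1481 - 230 = 1251 g C/m^2/yr

1251 g C/m^2/yr


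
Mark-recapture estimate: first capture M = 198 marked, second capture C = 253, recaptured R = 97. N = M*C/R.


N = M * C / R = 198 * 253 / 97 = 50094 / 97 = 516.43 ≈ 516

516 individuals


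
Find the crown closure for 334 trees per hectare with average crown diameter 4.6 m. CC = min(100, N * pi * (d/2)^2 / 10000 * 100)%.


(d/2)^2 = (4.6/2)^2 = 2.3^2 = 5.29
Crown area = 3.141593 * 5.29 = 16.6190 m^2
N * area / 10000 * 100 = 334 * 16.6190 / 10000 * 100 = 55.5075
CC = min(100, 55.5075) = 55.5075 ≈ 55.5%

55.5%


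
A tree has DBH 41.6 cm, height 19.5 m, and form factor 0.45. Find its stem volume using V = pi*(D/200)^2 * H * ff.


(D/200)^2 = (41.6/200)^2 = 0.208^2 = 0.043264
BA = 3.141593 * 0.043264 = 0.135918 m^2
V = 0.135918 * 19.5 * 0.45 = 1.19268 ≈ 1.193 m^3

1.193 m^3


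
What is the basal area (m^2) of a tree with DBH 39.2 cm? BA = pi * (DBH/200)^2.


D/200 = 39.2/200 = 0.196 m
(D/200)^2 = 0.196^2 = 0.038416
BA = 3.141593 * 0.038416 = 0.120687 ≈ 0.1207 m^2

0.1207 m^2


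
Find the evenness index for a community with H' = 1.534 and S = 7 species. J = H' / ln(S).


ln(7) = 1.94591
J = H' / ln(S) = 1.534 / 1.94591 = 0.788320 ≈ 0.7883

0.7883


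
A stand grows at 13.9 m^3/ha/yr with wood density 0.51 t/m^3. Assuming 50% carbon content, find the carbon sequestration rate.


C = 13.9 * 0.51 * 0.5 = 3.5445 ≈ 3.54 t C/ha/yr

3.54 t C/ha/yr


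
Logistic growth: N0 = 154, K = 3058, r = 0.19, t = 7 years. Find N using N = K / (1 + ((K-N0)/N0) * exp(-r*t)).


(K - N0)/N0 = (3058 - 154)/154 = 2904/154 = 18.8571
r*t = 0.19 * 7 = 1.33; exp(-1.33) = 0.264477
18.8571 * 0.264477 = 4.98727
1 + 4.98727 = 5.98727
N = 3058 / 5.98727 = 510.750 ≈ 511

511


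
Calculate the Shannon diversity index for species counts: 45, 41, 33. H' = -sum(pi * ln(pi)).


Total N = 45 + 41 + 33 = 119
Per-species terms:
  p = 45/119 = 0.378151; ln(p) = -0.972462; p*ln(p) = 0.378151 * (-0.972462) = -0.367737
  p = 41/119 = 0.344538; ln(p) = -1.065551; p*ln(p) = 0.344538 * (-1.065551) = -0.367123
  p = 33/119 = 0.277311; ln(p) = -1.282616; p*ln(p) = 0.277311 * (-1.282616) = -0.355684
sum(p*ln(p)) = (-0.367737) + (-0.367123) + (-0.355684) = -1.090544
H' = -(-1.090544) = 1.090544 ≈ 1.0905

1.0905


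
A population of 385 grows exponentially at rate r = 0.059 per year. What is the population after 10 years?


r*t = 0.059 * 10 = 0.59
exp(0.59) = 1.80399
N = 385 * 1.80399 = 694.536 ≈ 695

695


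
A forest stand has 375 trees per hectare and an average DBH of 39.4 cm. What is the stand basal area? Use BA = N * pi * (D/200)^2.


(D/200)^2 = (39.4/200)^2 = 0.197^2 = 0.038809
Individual BA = 3.141593 * 0.038809 = 0.121922 m^2
Stand BA = 375 * 0.121922 = 45.7208 ≈ 45.72 m^2/ha

45.72 m^2/ha


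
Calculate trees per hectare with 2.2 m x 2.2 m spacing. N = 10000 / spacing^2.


N = 10000 / 2.2^2 = 10000 / 4.84 = 2066.12 ≈ 2066 trees/ha

2066 trees/ha


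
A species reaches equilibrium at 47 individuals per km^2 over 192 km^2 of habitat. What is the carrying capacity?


K = 47 * 192 = 9024 individuals

9024 individuals


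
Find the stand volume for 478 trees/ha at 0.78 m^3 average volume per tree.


V_stand = 478 * 0.78 = 372.84 ≈ 372.8 m^3/ha

372.8 m^3/ha


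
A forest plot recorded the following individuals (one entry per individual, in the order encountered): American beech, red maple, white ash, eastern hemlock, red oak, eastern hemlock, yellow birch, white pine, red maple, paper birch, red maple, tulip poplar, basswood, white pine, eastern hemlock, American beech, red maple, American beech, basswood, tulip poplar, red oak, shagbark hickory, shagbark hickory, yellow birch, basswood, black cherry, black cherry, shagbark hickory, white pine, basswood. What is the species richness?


Total individuals logged = 30
Distinct species (count of individuals): American beech (3), red maple (4), white ash (1), eastern hemlock (3), red oak (2), yellow birch (2), white pine (3), paper birch (1), tulip poplar (2), basswood (4), shagbark hickory (3), black cherry (2)
Species richness = number of distinct species = 12

12


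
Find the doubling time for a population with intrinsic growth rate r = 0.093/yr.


td = ln(2) / 0.093 = 0.693147 / 0.093 = 7.45319 ≈ 7.5 years

7.5 years


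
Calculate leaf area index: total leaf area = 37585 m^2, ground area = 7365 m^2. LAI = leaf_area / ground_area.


LAI = 37585 / 7365 = 5.1032 ≈ 5.10

5.10


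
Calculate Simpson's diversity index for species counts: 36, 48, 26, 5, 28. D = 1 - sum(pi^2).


Total N = 36 + 48 + 26 + 5 + 28 = 143
Per-species terms:
  p = 36/143 = 0.251748; p^2 = 0.251748^2 = 0.063377
  p = 48/143 = 0.335664; p^2 = 0.335664^2 = 0.112670
  p = 26/143 = 0.181818; p^2 = 0.181818^2 = 0.033058
  p = 5/143 = 0.034965; p^2 = 0.034965^2 = 0.001223
  p = 28/143 = 0.195804; p^2 = 0.195804^2 = 0.038339
sum(p^2) = 0.063377 + 0.112670 + 0.033058 + 0.001223 + 0.038339 = 0.248667
D = 1 - 0.248667 = 0.751333 ≈ 0.7513

0.7513


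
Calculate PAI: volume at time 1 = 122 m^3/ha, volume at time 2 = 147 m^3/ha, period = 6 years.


PAI = (V2 - V1) / period = (147 - 122) / 6 = 25 / 6 = 4.1667 ≈ 4.17 m^3/ha/yr

4.17 m^3/ha/yr


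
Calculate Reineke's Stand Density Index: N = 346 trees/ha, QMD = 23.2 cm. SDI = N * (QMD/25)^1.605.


QMD/25 = 23.2/25 = 0.928
(0.928)^1.605 = exp(1.605 * ln(0.928)) = exp(1.605 * (-0.0747235)) = exp(-0.119931) = 0.886982
SDI = 346 * 0.886982 = 306.896 ≈ 307

307


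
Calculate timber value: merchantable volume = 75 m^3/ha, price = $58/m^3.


Value = 75 * 58 = $4350/ha

$4350/ha


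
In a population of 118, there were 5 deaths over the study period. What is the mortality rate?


Mortality rate = 5 / 118 = 0.042373 ≈ 0.0424

0.0424


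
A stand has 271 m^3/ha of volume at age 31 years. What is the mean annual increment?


MAI = 271 / 31 = 8.7419 ≈ 8.74 m^3/ha/yr

8.74 m^3/ha/yr


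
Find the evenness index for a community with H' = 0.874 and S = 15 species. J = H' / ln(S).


ln(15) = 2.70805
J = H' / ln(S) = 0.874 / 2.70805 = 0.322741 ≈ 0.3227

0.3227


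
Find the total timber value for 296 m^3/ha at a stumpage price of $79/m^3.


Value = 296 * 79 = $23384/ha

$23384/ha


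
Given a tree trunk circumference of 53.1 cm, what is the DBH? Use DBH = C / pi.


DBH = C / pi = 53.1 / 3.141593 = 16.9023 ≈ 16.90 cm

16.90 cm


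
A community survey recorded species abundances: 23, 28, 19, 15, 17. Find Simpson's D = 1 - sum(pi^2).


Total N = 23 + 28 + 19 + 15 + 17 = 102
Per-species terms:
  p = 23/102 = 0.225490; p^2 = 0.225490^2 = 0.050846
  p = 28/102 = 0.274510; p^2 = 0.274510^2 = 0.075356
  p = 19/102 = 0.186275; p^2 = 0.186275^2 = 0.034698
  p = 15/102 = 0.147059; p^2 = 0.147059^2 = 0.021626
  p = 17/102 = 0.166667; p^2 = 0.166667^2 = 0.027778
sum(p^2) = 0.050846 + 0.075356 + 0.034698 + 0.021626 + 0.027778 = 0.210304
D = 1 - 0.210304 = 0.789696 ≈ 0.7897

0.7897


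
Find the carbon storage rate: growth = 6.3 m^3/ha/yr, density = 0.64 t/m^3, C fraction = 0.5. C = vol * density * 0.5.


C = 6.3 * 0.64 * 0.5 = 2.016 ≈ 2.02 t C/ha/yr

2.02 t C/ha/yr


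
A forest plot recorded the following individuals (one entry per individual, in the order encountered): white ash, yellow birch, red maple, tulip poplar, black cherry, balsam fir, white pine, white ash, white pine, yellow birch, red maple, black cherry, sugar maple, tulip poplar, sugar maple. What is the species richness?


Total individuals logged = 15
Distinct species (count of individuals): white ash (2), yellow birch (2), red maple (2), tulip poplar (2), black cherry (2), balsam fir (1), white pine (2), sugar maple (2)
Species richness = number of distinct species = 8

8


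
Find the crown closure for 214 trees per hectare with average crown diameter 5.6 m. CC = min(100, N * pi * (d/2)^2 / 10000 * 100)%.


(d/2)^2 = (5.6/2)^2 = 2.8^2 = 7.84
Crown area = 3.141593 * 7.84 = 24.6301 m^2
N * area / 10000 * 100 = 214 * 24.6301 / 10000 * 100 = 52.7084
CC = min(100, 52.7084) = 52.7084 ≈ 52.7%

52.7%


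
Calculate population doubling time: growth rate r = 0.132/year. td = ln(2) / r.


td = ln(2) / 0.132 = 0.693147 / 0.132 = 5.25111 ≈ 5.3 years

5.3 years


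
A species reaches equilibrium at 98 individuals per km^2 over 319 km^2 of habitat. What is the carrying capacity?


K = 98 * 319 = 31262 individuals

31262 individuals


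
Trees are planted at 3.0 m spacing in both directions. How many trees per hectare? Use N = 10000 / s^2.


N = 10000 / 3.0^2 = 10000 / 9 = 1111.11 ≈ 1111 trees/ha

1111 trees/ha


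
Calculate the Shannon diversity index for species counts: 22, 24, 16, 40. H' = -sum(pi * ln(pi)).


Total N = 22 + 24 + 16 + 40 = 102
Per-species terms:
  p = 22/102 = 0.215686; ln(p) = -1.533932; p*ln(p) = 0.215686 * (-1.533932) = -0.330848
  p = 24/102 = 0.235294; ln(p) = -1.446919; p*ln(p) = 0.235294 * (-1.446919) = -0.340451
  p = 16/102 = 0.156863; ln(p) = -1.852382; p*ln(p) = 0.156863 * (-1.852382) = -0.290570
  p = 40/102 = 0.392157; ln(p) = -0.936093; p*ln(p) = 0.392157 * (-0.936093) = -0.367095
sum(p*ln(p)) = (-0.330848) + (-0.340451) + (-0.290570) + (-0.367095) = -1.328964
H' = -(-1.328964) = 1.328964 ≈ 1.3290

1.3290


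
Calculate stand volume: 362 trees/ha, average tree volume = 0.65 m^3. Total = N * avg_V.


V_stand = 362 * 0.65 = 235.3 m^3/ha

235.3 m^3/ha


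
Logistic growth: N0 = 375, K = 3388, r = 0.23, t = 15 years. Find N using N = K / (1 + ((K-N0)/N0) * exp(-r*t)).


(K - N0)/N0 = (3388 - 375)/375 = 3013/375 = 8.03467
r*t = 0.23 * 15 = 3.45; exp(-3.45) = 0.0317456
8.03467 * 0.0317456 = 0.255065
1 + 0.255065 = 1.25507
N = 3388 / 1.25507 = 2699.45 ≈ 2699

2699


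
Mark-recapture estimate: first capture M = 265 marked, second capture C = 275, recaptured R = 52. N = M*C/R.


N = M * C / R = 265 * 275 / 52 = 72875 / 52 = 1401.44 ≈ 1401

1401 individuals


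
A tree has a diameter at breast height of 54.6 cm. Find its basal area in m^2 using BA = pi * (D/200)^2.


D/200 = 54.6/200 = 0.273 m
(D/200)^2 = 0.273^2 = 0.074529
BA = 3.141593 * 0.074529 = 0.234140 ≈ 0.2341 m^2

0.2341 m^2


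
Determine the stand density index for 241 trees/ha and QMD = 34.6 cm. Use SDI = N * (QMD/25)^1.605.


QMD/25 = 34.6/25 = 1.384
(1.384)^1.605 = exp(1.605 * ln(1.384)) = exp(1.605 * 0.324978) = exp(0.521590) = 1.68470
SDI = 241 * 1.68470 = 406.013 ≈ 406

406


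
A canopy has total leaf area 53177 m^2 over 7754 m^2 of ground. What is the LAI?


LAI = 53177 / 7754 = 6.8580 ≈ 6.86

6.86


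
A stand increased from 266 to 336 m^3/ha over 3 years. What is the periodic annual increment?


PAI = (V2 - V1) / period = (336 - 266) / 3 = 70 / 3 = 23.3333 ≈ 23.33 m^3/ha/yr

23.33 m^3/ha/yr


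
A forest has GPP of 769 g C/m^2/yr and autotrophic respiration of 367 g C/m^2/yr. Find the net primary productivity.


NPP = GPP - Ra = 769 - 367 = 402 g C/m^2/yr

402 g C/m^2/yr


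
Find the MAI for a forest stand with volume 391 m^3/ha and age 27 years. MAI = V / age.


MAI = 391 / 27 = 14.4815 ≈ 14.48 m^3/ha/yr

14.48 m^3/ha/yr


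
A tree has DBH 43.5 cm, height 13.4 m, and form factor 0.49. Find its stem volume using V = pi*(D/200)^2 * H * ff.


(D/200)^2 = (43.5/200)^2 = 0.2175^2 = 0.04730625
BA = 3.141593 * 0.04730625 = 0.148617 m^2
V = 0.148617 * 13.4 * 0.49 = 0.975819 ≈ 0.976 m^3

0.976 m^3


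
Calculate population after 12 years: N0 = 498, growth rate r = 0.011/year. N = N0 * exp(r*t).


r*t = 0.011 * 12 = 0.132
exp(0.132) = 1.14111
N = 498 * 1.14111 = 568.273 ≈ 568

568


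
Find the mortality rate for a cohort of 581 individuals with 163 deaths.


Mortality rate = 163 / 581 = 0.280551 ≈ 0.2806

0.2806


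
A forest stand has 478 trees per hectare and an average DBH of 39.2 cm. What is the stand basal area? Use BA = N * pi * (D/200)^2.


(D/200)^2 = (39.2/200)^2 = 0.196^2 = 0.038416
Individual BA = 3.141593 * 0.038416 = 0.120687 m^2
Stand BA = 478 * 0.120687 = 57.6884 ≈ 57.69 m^2/ha

57.69 m^2/ha


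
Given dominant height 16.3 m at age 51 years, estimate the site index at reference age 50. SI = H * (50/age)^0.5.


50/51 = 0.980392
(0.980392)^0.5 = 0.990147
SI = 16.3 * 0.990147 = 16.1394 ≈ 16.1 m

16.1 m


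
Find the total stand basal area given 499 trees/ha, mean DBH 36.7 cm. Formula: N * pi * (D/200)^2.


(D/200)^2 = (36.7/200)^2 = 0.1835^2 = 0.03367225
Individual BA = 3.141593 * 0.03367225 = 0.105785 m^2
Stand BA = 499 * 0.105785 = 52.7867 ≈ 52.79 m^2/ha

52.79 m^2/ha


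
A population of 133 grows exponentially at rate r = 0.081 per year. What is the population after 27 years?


r*t = 0.081 * 27 = 2.187
exp(2.187) = 8.90845
N = 133 * 8.90845 = 1184.82 ≈ 1185

1185


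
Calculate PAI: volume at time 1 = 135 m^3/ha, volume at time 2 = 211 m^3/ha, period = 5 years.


PAI = (V2 - V1) / period = (211 - 135) / 5 = 76 / 5 = 15.20 m^3/ha/yr

15.20 m^3/ha/yr


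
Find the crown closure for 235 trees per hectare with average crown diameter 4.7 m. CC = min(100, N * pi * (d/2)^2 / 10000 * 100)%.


(d/2)^2 = (4.7/2)^2 = 2.35^2 = 5.5225
Crown area = 3.141593 * 5.5225 = 17.3494 m^2
N * area / 10000 * 100 = 235 * 17.3494 / 10000 * 100 = 40.7711
CC = min(100, 40.7711) = 40.7711 ≈ 40.8%

40.8%


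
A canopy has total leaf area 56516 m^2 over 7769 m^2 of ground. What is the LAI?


LAI = 56516 / 7769 = 7.2746 ≈ 7.27

7.27


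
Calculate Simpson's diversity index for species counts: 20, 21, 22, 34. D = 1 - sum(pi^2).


Total N = 20 + 21 + 22 + 34 = 97
Per-species terms:
  p = 20/97 = 0.206186; p^2 = 0.206186^2 = 0.042513
  p = 21/97 = 0.216495; p^2 = 0.216495^2 = 0.046870
  p = 22/97 = 0.226804; p^2 = 0.226804^2 = 0.051440
  p = 34/97 = 0.350515; p^2 = 0.350515^2 = 0.122861
sum(p^2) = 0.042513 + 0.046870 + 0.051440 + 0.122861 = 0.263684
D = 1 - 0.263684 = 0.736316 ≈ 0.7363

0.7363


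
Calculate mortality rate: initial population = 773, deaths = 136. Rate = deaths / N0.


Mortality rate = 136 / 773 = 0.175938 ≈ 0.1759

0.1759


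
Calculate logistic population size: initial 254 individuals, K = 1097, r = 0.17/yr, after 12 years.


(K - N0)/N0 = (1097 - 254)/254 = 843/254 = 3.31890
r*t = 0.17 * 12 = 2.04; exp(-2.04) = 0.130029
3.31890 * 0.130029 = 0.431553
1 + 0.431553 = 1.43155
N = 1097 / 1.43155 = 766.302 ≈ 766

766


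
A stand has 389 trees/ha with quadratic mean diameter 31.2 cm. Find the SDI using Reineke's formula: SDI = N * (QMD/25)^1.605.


QMD/25 = 31.2/25 = 1.248
(1.248)^1.605 = exp(1.605 * ln(1.248)) = exp(1.605 * 0.221542) = exp(0.355575) = 1.42700
SDI = 389 * 1.42700 = 555.103 ≈ 555

555


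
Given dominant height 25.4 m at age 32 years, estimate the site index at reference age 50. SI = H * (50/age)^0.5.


50/32 = 1.56250
(1.56250)^0.5 = 1.25000
SI = 25.4 * 1.25000 = 31.7500 ≈ 31.8 m

31.8 m


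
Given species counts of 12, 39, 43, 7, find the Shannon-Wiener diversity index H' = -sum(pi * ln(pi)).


Total N = 12 + 39 + 43 + 7 = 101
Per-species terms:
  p = 12/101 = 0.118812; ln(p) = -2.130213; p*ln(p) = 0.118812 * (-2.130213) = -0.253095
  p = 39/101 = 0.386139; ln(p) = -0.951558; p*ln(p) = 0.386139 * (-0.951558) = -0.367434
  p = 43/101 = 0.425743; ln(p) = -0.853919; p*ln(p) = 0.425743 * (-0.853919) = -0.363550
  p = 7/101 = 0.069307; ln(p) = -2.669209; p*ln(p) = 0.069307 * (-2.669209) = -0.184995
sum(p*ln(p)) = (-0.253095) + (-0.367434) + (-0.363550) + (-0.184995) = -1.169074
H' = -(-1.169074) = 1.169074 ≈ 1.1691

1.1691


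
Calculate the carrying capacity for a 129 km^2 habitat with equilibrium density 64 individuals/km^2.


K = 64 * 129 = 8256 individuals

8256 individuals


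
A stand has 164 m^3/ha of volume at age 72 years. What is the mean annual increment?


MAI = 164 / 72 = 2.2778 ≈ 2.28 m^3/ha/yr

2.28 m^3/ha/yr


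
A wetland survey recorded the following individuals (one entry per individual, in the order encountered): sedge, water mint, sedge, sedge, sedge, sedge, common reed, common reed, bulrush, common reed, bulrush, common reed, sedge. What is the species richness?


Total individuals logged = 13
Distinct species (count of individuals): sedge (6), water mint (1), common reed (4), bulrush (2)
Species richness = number of distinct species = 4

4


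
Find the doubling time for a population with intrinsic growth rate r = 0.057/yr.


td = ln(2) / 0.057 = 0.693147 / 0.057 = 12.1605 ≈ 12.2 years

12.2 years


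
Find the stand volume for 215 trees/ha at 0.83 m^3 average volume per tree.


V_stand = 215 * 0.83 = 178.45 ≈ 178.5 m^3/ha

178.5 m^3/ha


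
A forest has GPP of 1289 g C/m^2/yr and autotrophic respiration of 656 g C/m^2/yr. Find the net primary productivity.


NPP = GPP - Ra = 1289 - 656 = 633 g C/m^2/yr

633 g C/m^2/yr


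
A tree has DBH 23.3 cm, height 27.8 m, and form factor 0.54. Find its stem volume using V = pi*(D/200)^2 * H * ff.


(D/200)^2 = (23.3/200)^2 = 0.1165^2 = 0.01357225
BA = 3.141593 * 0.01357225 = 0.0426385 m^2
V = 0.0426385 * 27.8 * 0.54 = 0.640089 ≈ 0.640 m^3

0.640 m^3


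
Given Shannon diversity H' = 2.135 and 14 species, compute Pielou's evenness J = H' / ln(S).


ln(14) = 2.63906
J = H' / ln(S) = 2.135 / 2.63906 = 0.809000 ≈ 0.8090

0.8090


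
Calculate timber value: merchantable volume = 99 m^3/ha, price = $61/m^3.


Value = 99 * 61 = $6039/ha

$6039/ha


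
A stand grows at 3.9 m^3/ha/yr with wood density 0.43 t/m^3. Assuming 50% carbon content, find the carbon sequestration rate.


C = 3.9 * 0.43 * 0.5 = 0.8385 ≈ 0.84 t C/ha/yr

0.84 t C/ha/yr


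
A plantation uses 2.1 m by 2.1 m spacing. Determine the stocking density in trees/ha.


N = 10000 / 2.1^2 = 10000 / 4.41 = 2267.57 ≈ 2268 trees/ha

2268 trees/ha


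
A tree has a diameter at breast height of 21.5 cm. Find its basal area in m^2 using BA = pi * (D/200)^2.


D/200 = 21.5/200 = 0.1075 m
(D/200)^2 = 0.1075^2 = 0.01155625
BA = 3.141593 * 0.01155625 = 0.0363050 ≈ 0.0363 m^2

0.0363 m^2


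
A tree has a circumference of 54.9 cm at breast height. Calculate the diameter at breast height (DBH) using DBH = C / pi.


DBH = C / pi = 54.9 / 3.141593 = 17.4752 ≈ 17.48 cm

17.48 cm


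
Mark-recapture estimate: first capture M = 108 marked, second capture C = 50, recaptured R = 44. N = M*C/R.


N = M * C / R = 108 * 50 / 44 = 5400 / 44 = 122.73 ≈ 123

123 individuals


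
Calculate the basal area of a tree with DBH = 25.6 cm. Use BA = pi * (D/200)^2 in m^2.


D/200 = 25.6/200 = 0.128 m
(D/200)^2 = 0.128^2 = 0.016384
BA = 3.141593 * 0.016384 = 0.0514719 ≈ 0.0515 m^2

0.0515 m^2


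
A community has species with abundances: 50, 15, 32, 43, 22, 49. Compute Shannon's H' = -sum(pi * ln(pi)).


Total N = 50 + 15 + 32 + 43 + 22 + 49 = 211
Per-species terms:
  p = 50/211 = 0.236967; ln(p) = -1.439834; p*ln(p) = 0.236967 * (-1.439834) = -0.341193
  p = 15/211 = 0.071090; ln(p) = -2.643809; p*ln(p) = 0.071090 * (-2.643809) = -0.187948
  p = 32/211 = 0.151659; ln(p) = -1.886121; p*ln(p) = 0.151659 * (-1.886121) = -0.286047
  p = 43/211 = 0.203791; ln(p) = -1.590660; p*ln(p) = 0.203791 * (-1.590660) = -0.324162
  p = 22/211 = 0.104265; ln(p) = -2.260820; p*ln(p) = 0.104265 * (-2.260820) = -0.235724
  p = 49/211 = 0.232227; ln(p) = -1.460040; p*ln(p) = 0.232227 * (-1.460040) = -0.339061
sum(p*ln(p)) = (-0.341193) + (-0.187948) + (-0.286047) + (-0.324162) + (-0.235724) + (-0.339061) = -1.714135
H' = -(-1.714135) = 1.714135 ≈ 1.7141

1.7141


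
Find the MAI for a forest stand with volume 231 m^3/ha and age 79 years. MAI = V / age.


MAI = 231 / 79 = 2.9241 ≈ 2.92 m^3/ha/yr

2.92 m^3/ha/yr


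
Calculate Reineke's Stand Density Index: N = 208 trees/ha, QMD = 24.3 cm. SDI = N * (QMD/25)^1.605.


QMD/25 = 24.3/25 = 0.972
(0.972)^1.605 = exp(1.605 * ln(0.972)) = exp(1.605 * (-0.0283995)) = exp(-0.0455812) = 0.955442
SDI = 208 * 0.955442 = 198.732 ≈ 199

199


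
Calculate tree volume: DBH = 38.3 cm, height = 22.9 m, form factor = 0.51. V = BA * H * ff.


(D/200)^2 = (38.3/200)^2 = 0.1915^2 = 0.03667225
BA = 3.141593 * 0.03667225 = 0.115209 m^2
V = 0.115209 * 22.9 * 0.51 = 1.34553 ≈ 1.346 m^3

1.346 m^3


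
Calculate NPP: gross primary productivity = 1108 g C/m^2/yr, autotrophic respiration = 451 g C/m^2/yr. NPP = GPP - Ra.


NPP = GPP - Ra = 1108 - 451 = 657 g C/m^2/yr

657 g C/m^2/yr


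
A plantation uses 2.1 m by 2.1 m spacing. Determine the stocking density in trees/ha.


N = 10000 / 2.1^2 = 10000 / 4.41 = 2267.57 ≈ 2268 trees/ha

2268 trees/ha


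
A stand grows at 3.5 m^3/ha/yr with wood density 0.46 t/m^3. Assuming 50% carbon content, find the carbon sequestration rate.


C = 3.5 * 0.46 * 0.5 = 0.805 ≈ 0.81 t C/ha/yr

0.81 t C/ha/yr


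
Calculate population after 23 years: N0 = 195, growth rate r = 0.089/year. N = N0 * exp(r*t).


r*t = 0.089 * 23 = 2.047
exp(2.047) = 7.74463
N = 195 * 7.74463 = 1510.20 ≈ 1510

1510


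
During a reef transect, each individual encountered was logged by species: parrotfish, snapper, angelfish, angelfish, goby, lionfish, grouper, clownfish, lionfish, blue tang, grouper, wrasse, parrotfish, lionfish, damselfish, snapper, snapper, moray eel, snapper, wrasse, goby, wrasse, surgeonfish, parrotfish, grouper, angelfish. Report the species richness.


Total individuals logged = 26
Distinct species (count of individuals): parrotfish (3), snapper (4), angelfish (3), goby (2), lionfish (3), grouper (3), clownfish (1), blue tang (1), wrasse (3), damselfish (1), moray eel (1), surgeonfish (1)
Species richness = number of distinct species = 12

12


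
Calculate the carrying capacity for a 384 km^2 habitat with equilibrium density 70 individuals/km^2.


K = 70 * 384 = 26880 individuals

26880 individuals


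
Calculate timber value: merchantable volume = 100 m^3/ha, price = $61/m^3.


Value = 100 * 61 = $6100/ha

$6100/ha


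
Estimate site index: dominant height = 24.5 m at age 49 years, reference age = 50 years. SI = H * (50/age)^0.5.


50/49 = 1.02041
(1.02041)^0.5 = 1.01015
SI = 24.5 * 1.01015 = 24.7487 ≈ 24.7 m

24.7 m


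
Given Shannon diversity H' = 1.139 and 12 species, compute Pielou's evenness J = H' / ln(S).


ln(12) = 2.48491
J = H' / ln(S) = 1.139 / 2.48491 = 0.458367 ≈ 0.4584

0.4584


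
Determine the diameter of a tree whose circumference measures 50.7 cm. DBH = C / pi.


DBH = C / pi = 50.7 / 3.141593 = 16.1383 ≈ 16.14 cm

16.14 cm


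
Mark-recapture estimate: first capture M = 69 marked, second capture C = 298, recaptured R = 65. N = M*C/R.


N = M * C / R = 69 * 298 / 65 = 20562 / 65 = 316.34 ≈ 316

316 individuals


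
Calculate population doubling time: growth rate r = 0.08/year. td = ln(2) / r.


td = ln(2) / 0.08 = 0.693147 / 0.08 = 8.66434 ≈ 8.7 years

8.7 years


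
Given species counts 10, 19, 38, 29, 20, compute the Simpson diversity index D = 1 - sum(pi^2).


Total N = 10 + 19 + 38 + 29 + 20 = 116
Per-species terms:
  p = 10/116 = 0.086207; p^2 = 0.086207^2 = 0.007432
  p = 19/116 = 0.163793; p^2 = 0.163793^2 = 0.026828
  p = 38/116 = 0.327586; p^2 = 0.327586^2 = 0.107313
  p = 29/116 = 0.250000; p^2 = 0.250000^2 = 0.062500
  p = 20/116 = 0.172414; p^2 = 0.172414^2 = 0.029727
sum(p^2) = 0.007432 + 0.026828 + 0.107313 + 0.062500 + 0.029727 = 0.233800
D = 1 - 0.233800 = 0.766200 ≈ 0.7662

0.7662


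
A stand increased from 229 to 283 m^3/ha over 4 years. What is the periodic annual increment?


PAI = (V2 - V1) / period = (283 - 229) / 4 = 54 / 4 = 13.50 m^3/ha/yr

13.50 m^3/ha/yr


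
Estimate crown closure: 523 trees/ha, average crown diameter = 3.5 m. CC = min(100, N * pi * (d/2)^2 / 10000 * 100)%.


(d/2)^2 = (3.5/2)^2 = 1.75^2 = 3.0625
Crown area = 3.141593 * 3.0625 = 9.62113 m^2
N * area / 10000 * 100 = 523 * 9.62113 / 10000 * 100 = 50.3185
CC = min(100, 50.3185) = 50.3185 ≈ 50.3%

50.3%


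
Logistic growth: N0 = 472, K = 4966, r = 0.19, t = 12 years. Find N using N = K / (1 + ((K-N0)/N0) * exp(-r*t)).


(K - N0)/N0 = (4966 - 472)/472 = 4494/472 = 9.52119
r*t = 0.19 * 12 = 2.28; exp(-2.28) = 0.102284
9.52119 * 0.102284 = 0.973865
1 + 0.973865 = 1.97387
N = 4966 / 1.97387 = 2515.87 ≈ 2516

2516


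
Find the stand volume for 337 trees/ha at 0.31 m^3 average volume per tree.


V_stand = 337 * 0.31 = 104.47 ≈ 104.5 m^3/ha

104.5 m^3/ha


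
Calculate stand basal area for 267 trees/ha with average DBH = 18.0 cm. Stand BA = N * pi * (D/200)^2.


(D/200)^2 = (18.0/200)^2 = 0.09^2 = 0.0081
Individual BA = 3.141593 * 0.0081 = 0.0254469 m^2
Stand BA = 267 * 0.0254469 = 6.79432 ≈ 6.79 m^2/ha

6.79 m^2/ha


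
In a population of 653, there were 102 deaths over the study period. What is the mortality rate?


Mortality rate = 102 / 653 = 0.156202 ≈ 0.1562

0.1562


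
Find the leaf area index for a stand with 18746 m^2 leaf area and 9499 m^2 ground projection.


LAI = 18746 / 9499 = 1.9735 ≈ 1.97

1.97


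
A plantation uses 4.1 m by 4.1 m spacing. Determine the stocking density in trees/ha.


N = 10000 / 4.1^2 = 10000 / 16.81 = 594.884 ≈ 595 trees/ha

595 trees/ha


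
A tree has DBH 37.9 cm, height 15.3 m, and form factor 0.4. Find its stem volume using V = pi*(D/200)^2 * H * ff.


(D/200)^2 = (37.9/200)^2 = 0.1895^2 = 0.03591025
BA = 3.141593 * 0.03591025 = 0.112815 m^2
V = 0.112815 * 15.3 * 0.4 = 0.690428 ≈ 0.690 m^3

0.690 m^3


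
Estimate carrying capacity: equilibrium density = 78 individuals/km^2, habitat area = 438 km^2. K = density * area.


K = 78 * 438 = 34164 individuals

34164 individuals


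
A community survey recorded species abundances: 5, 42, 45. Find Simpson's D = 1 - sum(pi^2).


Total N = 5 + 42 + 45 = 92
Per-species terms:
  p = 5/92 = 0.054348; p^2 = 0.054348^2 = 0.002954
  p = 42/92 = 0.456522; p^2 = 0.456522^2 = 0.208412
  p = 45/92 = 0.489130; p^2 = 0.489130^2 = 0.239248
sum(p^2) = 0.002954 + 0.208412 + 0.239248 = 0.450614
D = 1 - 0.450614 = 0.549386 ≈ 0.5494

0.5494


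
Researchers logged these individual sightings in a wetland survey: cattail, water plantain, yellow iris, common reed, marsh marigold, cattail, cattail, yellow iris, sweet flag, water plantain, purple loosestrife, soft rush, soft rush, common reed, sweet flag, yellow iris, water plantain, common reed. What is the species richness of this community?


Total individuals logged = 18
Distinct species (count of individuals): cattail (3), water plantain (3), yellow iris (3), common reed (3), marsh marigold (1), sweet flag (2), purple loosestrife (1), soft rush (2)
Species richness = number of distinct species = 8

8


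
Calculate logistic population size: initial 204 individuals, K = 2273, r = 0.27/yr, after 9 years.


(K - N0)/N0 = (2273 - 204)/204 = 2069/204 = 10.1422
r*t = 0.27 * 9 = 2.43; exp(-2.43) = 0.0880368
10.1422 * 0.0880368 = 0.892887
1 + 0.892887 = 1.89289
N = 2273 / 1.89289 = 1200.81 ≈ 1201

1201


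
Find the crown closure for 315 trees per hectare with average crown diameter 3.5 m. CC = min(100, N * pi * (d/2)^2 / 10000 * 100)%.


(d/2)^2 = (3.5/2)^2 = 1.75^2 = 3.0625
Crown area = 3.141593 * 3.0625 = 9.62113 m^2
N * area / 10000 * 100 = 315 * 9.62113 / 10000 * 100 = 30.3066
CC = min(100, 30.3066) = 30.3066 ≈ 30.3%

30.3%


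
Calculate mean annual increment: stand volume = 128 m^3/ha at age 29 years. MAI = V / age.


MAI = 128 / 29 = 4.4138 ≈ 4.41 m^3/ha/yr

4.41 m^3/ha/yr


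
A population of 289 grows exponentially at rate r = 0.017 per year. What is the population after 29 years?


r*t = 0.017 * 29 = 0.493
exp(0.493) = 1.63722
N = 289 * 1.63722 = 473.157 ≈ 473

473


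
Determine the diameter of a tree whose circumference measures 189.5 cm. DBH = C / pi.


DBH = C / pi = 189.5 / 3.141593 = 60.3197 ≈ 60.32 cm

60.32 cm


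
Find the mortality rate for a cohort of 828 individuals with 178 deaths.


Mortality rate = 178 / 828 = 0.214976 ≈ 0.2150

0.2150


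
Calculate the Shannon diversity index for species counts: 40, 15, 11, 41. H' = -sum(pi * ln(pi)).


Total N = 40 + 15 + 11 + 41 = 107
Per-species terms:
  p = 40/107 = 0.373832; ln(p) = -0.983949; p*ln(p) = 0.373832 * (-0.983949) = -0.367832
  p = 15/107 = 0.140187; ln(p) = -1.964778; p*ln(p) = 0.140187 * (-1.964778) = -0.275436
  p = 11/107 = 0.102804; ln(p) = -2.274931; p*ln(p) = 0.102804 * (-2.274931) = -0.233872
  p = 41/107 = 0.383178; ln(p) = -0.959256; p*ln(p) = 0.383178 * (-0.959256) = -0.367566
sum(p*ln(p)) = (-0.367832) + (-0.275436) + (-0.233872) + (-0.367566) = -1.244706
H' = -(-1.244706) = 1.244706 ≈ 1.2447

1.2447


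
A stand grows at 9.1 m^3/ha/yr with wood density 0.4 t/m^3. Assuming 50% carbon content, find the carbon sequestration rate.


C = 9.1 * 0.4 * 0.5 = 1.82 t C/ha/yr

1.82 t C/ha/yr


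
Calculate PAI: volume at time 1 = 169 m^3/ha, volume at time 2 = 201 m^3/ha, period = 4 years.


PAI = (V2 - V1) / period = (201 - 169) / 4 = 32 / 4 = 8.00 m^3/ha/yr

8.00 m^3/ha/yr


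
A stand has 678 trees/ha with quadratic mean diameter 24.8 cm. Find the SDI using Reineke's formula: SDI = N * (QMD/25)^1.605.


QMD/25 = 24.8/25 = 0.992
(0.992)^1.605 = exp(1.605 * ln(0.992)) = exp(1.605 * (-0.00803217)) = exp(-0.0128916) = 0.987191
SDI = 678 * 0.987191 = 669.315 ≈ 669

669


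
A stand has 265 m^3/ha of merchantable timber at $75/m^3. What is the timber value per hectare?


Value = 265 * 75 = $19875/ha

$19875/ha


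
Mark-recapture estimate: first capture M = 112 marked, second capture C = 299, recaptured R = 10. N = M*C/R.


N = M * C / R = 112 * 299 / 10 = 33488 / 10 = 3348.80 ≈ 3349

3349 individuals


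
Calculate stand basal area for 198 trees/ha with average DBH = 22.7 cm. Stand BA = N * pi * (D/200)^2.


(D/200)^2 = (22.7/200)^2 = 0.1135^2 = 0.01288225
Individual BA = 3.141593 * 0.01288225 = 0.0404708 m^2
Stand BA = 198 * 0.0404708 = 8.01322 ≈ 8.01 m^2/ha

8.01 m^2/ha


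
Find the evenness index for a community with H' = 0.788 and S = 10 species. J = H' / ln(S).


ln(10) = 2.30259
J = H' / ln(S) = 0.788 / 2.30259 = 0.342223 ≈ 0.3422

0.3422


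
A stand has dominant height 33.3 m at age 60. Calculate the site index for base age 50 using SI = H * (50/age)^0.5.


50/60 = 0.833333
(0.833333)^0.5 = 0.912871
SI = 33.3 * 0.912871 = 30.3986 ≈ 30.4 m

30.4 m


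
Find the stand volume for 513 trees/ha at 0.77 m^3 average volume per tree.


V_stand = 513 * 0.77 = 395.01 ≈ 395.0 m^3/ha

395.0 m^3/ha


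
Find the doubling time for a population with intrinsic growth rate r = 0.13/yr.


td = ln(2) / 0.13 = 0.693147 / 0.13 = 5.33190 ≈ 5.3 years

5.3 years


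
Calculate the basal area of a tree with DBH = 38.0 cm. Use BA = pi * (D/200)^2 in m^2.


D/200 = 38.0/200 = 0.19 m
(D/200)^2 = 0.19^2 = 0.0361
BA = 3.141593 * 0.0361 = 0.113412 ≈ 0.1134 m^2

0.1134 m^2


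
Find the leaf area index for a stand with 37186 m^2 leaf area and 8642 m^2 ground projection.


LAI = 37186 / 8642 = 4.3029 ≈ 4.30

4.30


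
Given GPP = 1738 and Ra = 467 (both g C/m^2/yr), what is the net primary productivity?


NPP = GPP - Ra = 1738 - 467 = 1271 g C/m^2/yr

1271 g C/m^2/yr


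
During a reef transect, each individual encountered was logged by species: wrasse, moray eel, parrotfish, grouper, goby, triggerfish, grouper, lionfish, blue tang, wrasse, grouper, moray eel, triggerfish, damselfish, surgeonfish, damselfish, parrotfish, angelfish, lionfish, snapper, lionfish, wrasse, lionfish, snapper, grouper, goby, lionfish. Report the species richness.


Total individuals logged = 27
Distinct species (count of individuals): wrasse (3), moray eel (2), parrotfish (2), grouper (4), goby (2), triggerfish (2), lionfish (5), blue tang (1), damselfish (2), surgeonfish (1), angelfish (1), snapper (2)
Species richness = number of distinct species = 12

12


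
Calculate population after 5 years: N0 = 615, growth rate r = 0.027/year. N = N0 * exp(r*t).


r*t = 0.027 * 5 = 0.135
exp(0.135) = 1.14454
N = 615 * 1.14454 = 703.892 ≈ 704

704


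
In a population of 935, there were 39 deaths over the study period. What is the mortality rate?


Mortality rate = 39 / 935 = 0.041711 ≈ 0.0417

0.0417


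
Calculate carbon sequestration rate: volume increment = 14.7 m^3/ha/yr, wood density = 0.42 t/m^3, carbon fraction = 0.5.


C = 14.7 * 0.42 * 0.5 = 3.087 ≈ 3.09 t C/ha/yr

3.09 t C/ha/yr


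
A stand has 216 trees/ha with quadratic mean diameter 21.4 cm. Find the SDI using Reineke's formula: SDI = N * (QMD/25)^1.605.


QMD/25 = 21.4/25 = 0.856
(0.856)^1.605 = exp(1.605 * ln(0.856)) = exp(1.605 * (-0.155485)) = exp(-0.249553) = 0.779149
SDI = 216 * 0.779149 = 168.296 ≈ 168

168


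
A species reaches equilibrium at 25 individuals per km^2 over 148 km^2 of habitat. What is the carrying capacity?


K = 25 * 148 = 3700 individuals

3700 individuals


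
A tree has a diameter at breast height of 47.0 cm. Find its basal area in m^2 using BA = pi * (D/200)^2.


D/200 = 47.0/200 = 0.235 m
(D/200)^2 = 0.235^2 = 0.055225
BA = 3.141593 * 0.055225 = 0.173494 ≈ 0.1735 m^2

0.1735 m^2


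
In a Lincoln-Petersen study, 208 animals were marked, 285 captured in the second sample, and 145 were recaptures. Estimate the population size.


N = M * C / R = 208 * 285 / 145 = 59280 / 145 = 408.83 ≈ 409

409 individuals


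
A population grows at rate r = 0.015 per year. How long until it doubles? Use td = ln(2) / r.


td = ln(2) / 0.015 = 0.693147 / 0.015 = 46.2098 ≈ 46.2 years

46.2 years


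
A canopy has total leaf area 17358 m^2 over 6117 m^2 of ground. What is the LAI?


LAI = 17358 / 6117 = 2.8377 ≈ 2.84

2.84


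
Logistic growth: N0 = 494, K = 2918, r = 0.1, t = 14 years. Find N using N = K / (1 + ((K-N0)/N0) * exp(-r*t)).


(K - N0)/N0 = (2918 - 494)/494 = 2424/494 = 4.90688
r*t = 0.1 * 14 = 1.4; exp(-1.4) = 0.246597
4.90688 * 0.246597 = 1.21002
1 + 1.21002 = 2.21002
N = 2918 / 2.21002 = 1320.35 ≈ 1320

1320


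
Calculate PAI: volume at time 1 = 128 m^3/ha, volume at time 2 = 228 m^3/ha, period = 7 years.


PAI = (V2 - V1) / period = (228 - 128) / 7 = 100 / 7 = 14.2857 ≈ 14.29 m^3/ha/yr

14.29 m^3/ha/yr


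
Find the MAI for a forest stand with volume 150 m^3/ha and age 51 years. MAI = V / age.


MAI = 150 / 51 = 2.9412 ≈ 2.94 m^3/ha/yr

2.94 m^3/ha/yr
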